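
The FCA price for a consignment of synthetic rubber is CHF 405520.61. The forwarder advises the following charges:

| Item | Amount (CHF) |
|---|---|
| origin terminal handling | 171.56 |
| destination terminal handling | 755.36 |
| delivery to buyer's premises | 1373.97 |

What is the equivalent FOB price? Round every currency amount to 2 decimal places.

FOB price: CHF 405692.17

Not relevant to the conversion: delivery, destination terminal — on the buyer under both terms; not part of either seller's price.
From FCA to FOB, the seller additionally bears: origin terminal.
FOB price = 405520.61 + 171.56 = 405692.17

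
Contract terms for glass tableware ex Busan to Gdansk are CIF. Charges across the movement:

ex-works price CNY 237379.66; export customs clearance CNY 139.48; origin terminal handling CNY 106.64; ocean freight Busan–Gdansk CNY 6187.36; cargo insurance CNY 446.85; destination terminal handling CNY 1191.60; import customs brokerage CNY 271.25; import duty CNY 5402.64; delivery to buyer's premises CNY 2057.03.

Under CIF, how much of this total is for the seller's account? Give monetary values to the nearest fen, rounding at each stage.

Seller's account: CNY 244259.99

CIF: the seller pays costs through ocean freight and marine insurance to the destination port.
Seller's account: goods 237379.66 + export clearance 139.48 + origin terminal 106.64 + freight 6187.36 + insurance 446.85 = 244259.99
Buyer's account: destination terminal 1191.60 + brokerage 271.25 + duty 5402.64 + delivery 2057.03 = 8922.52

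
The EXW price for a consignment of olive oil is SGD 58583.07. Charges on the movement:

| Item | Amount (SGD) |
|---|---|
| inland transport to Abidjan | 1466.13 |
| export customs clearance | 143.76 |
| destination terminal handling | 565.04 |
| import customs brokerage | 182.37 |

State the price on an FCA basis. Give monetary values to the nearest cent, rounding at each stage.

FCA price: SGD 60192.96

Not relevant to the conversion: destination terminal, brokerage — on the buyer under both terms; not part of either seller's price.
From EXW to FCA, the seller additionally bears: inland to port, export clearance.
FCA price = 58583.07 + 1466.13 + 143.76 = 60192.96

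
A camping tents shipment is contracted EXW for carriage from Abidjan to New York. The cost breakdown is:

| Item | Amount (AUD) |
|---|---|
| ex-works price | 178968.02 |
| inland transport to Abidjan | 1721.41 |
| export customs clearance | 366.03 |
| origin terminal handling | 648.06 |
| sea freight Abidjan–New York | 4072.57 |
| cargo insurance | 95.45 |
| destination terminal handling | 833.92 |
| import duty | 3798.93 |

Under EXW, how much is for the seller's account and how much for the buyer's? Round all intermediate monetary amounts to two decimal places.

Seller: AUD 178968.02; buyer: AUD 11536.37

EXW: the seller makes goods available at their premises; the buyer bears all onward costs.
Seller's account: goods 178968.02 = 178968.02
Buyer's account: inland to port 1721.41 + export clearance 366.03 + origin terminal 648.06 + freight 4072.57 + insurance 95.45 + destination terminal 833.92 + duty 3798.93 = 11536.37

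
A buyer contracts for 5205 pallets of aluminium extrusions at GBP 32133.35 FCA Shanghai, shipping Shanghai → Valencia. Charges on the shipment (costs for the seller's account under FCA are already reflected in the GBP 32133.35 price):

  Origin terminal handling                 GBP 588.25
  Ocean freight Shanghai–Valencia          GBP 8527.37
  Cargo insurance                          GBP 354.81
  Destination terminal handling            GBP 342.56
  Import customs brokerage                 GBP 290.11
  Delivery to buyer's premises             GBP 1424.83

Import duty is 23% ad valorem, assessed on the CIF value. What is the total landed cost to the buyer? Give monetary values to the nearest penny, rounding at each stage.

FCA: the seller delivers export-cleared goods to the carrier; the buyer bears costs from that point.
CIF value = FCA price + origin terminal + freight + insurance = 32133.35 + 588.25 + 8527.37 + 354.81 = 41603.78
Import duty = 41603.78 × 23% = 9568.87
Buyer bears: origin terminal 588.25 + freight 8527.37 + insurance 354.81 + destination terminal 342.56 + brokerage 290.11 + delivery 1424.83 + duty 9568.87 = 21096.80
Landed cost = invoice 32133.35 + 21096.80 = 53230.15

Total landed cost: GBP 53230.15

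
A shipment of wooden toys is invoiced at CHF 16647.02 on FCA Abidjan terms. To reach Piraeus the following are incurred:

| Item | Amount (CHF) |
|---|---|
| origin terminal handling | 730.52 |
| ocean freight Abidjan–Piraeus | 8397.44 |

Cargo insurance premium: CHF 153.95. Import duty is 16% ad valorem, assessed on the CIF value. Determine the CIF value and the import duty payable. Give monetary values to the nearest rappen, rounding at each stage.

CIF = FCA price + pre-shipment costs + freight + insurance
CIF = 16647.02 + 730.52 + 8397.44 + 153.95 = 25928.93
Import duty = 25928.93 × 16% = 4148.63

CIF value: CHF 25928.93; import duty: CHF 4148.63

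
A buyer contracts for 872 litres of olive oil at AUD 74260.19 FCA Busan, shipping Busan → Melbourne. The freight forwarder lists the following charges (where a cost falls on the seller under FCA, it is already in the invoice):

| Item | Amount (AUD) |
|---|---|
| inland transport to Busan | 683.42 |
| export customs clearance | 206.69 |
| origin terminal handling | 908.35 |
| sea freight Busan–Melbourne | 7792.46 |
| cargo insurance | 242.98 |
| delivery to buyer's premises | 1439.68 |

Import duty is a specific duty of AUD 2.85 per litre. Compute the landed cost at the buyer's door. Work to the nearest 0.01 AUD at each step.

Total landed cost: AUD 87128.86

FCA: the seller delivers export-cleared goods to the carrier; the buyer bears costs from that point.
Already in the invoice (seller's account under FCA): inland to port, export clearance — exclude.
CIF value = FCA price + origin terminal + freight + insurance = 74260.19 + 908.35 + 7792.46 + 242.98 = 83203.98
Import duty = 872 × 2.85 = 2485.20
Buyer bears: origin terminal 908.35 + freight 7792.46 + insurance 242.98 + delivery 1439.68 + duty 2485.20 = 12868.67
Landed cost = invoice 74260.19 + 12868.67 = 87128.86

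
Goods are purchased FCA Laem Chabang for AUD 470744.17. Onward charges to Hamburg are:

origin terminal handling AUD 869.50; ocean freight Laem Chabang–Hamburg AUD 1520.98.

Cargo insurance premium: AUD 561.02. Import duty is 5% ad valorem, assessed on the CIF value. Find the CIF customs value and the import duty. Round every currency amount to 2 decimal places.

CIF value: AUD 473695.67; import duty: AUD 23684.78

CIF = FCA price + pre-shipment costs + freight + insurance
CIF = 470744.17 + 869.50 + 1520.98 + 561.02 = 473695.67
Import duty = 473695.67 × 5% = 23684.78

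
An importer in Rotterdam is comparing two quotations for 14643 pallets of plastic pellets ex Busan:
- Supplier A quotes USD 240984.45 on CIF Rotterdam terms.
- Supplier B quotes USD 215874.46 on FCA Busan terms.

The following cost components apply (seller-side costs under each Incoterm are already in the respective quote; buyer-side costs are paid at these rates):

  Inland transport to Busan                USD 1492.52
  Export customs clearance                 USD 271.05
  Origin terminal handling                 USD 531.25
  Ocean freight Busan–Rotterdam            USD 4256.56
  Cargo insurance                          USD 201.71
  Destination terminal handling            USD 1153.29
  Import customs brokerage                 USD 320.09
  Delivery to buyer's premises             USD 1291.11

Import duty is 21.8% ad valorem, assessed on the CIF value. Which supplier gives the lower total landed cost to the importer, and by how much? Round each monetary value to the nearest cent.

Supplier A (CIF):
The CIF price already equals the CIF value: 240984.45
Import duty = 240984.45 × 21.8% = 52534.61
Buyer bears (A): 1153.29 + 320.09 + 1291.11 = 2764.49
Landed cost (A) = invoice 240984.45 + 2764.49 + duty 52534.61 = 296283.55
Supplier B (FCA):
CIF value = FCA price + origin terminal + freight + insurance = 215874.46 + 531.25 + 4256.56 + 201.71 = 220863.98
Import duty = 220863.98 × 21.8% = 48148.35
Buyer bears (B): 531.25 + 4256.56 + 201.71 + 1153.29 + 320.09 + 1291.11 = 7754.01
Landed cost (B) = invoice 215874.46 + 7754.01 + duty 48148.35 = 271776.82
Difference = |296283.55 − 271776.82| = 24506.73

Supplier B is cheaper by USD 24506.73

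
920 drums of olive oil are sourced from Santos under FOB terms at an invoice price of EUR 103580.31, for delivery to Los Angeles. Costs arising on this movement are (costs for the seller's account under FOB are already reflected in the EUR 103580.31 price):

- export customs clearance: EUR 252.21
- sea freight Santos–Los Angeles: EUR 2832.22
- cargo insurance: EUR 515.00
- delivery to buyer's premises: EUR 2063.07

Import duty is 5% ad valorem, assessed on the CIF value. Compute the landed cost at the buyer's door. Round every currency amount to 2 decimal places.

FOB: the seller bears costs until goods are on board at the origin port; the buyer bears freight, insurance and all costs thereafter.
Already in the invoice (seller's account under FOB): export clearance — exclude.
CIF value = FOB price + freight + insurance = 103580.31 + 2832.22 + 515.00 = 106927.53
Import duty = 106927.53 × 5% = 5346.38
Buyer bears: freight 2832.22 + insurance 515.00 + delivery 2063.07 + duty 5346.38 = 10756.67
Landed cost = invoice 103580.31 + 10756.67 = 114336.98

Total landed cost: EUR 114336.98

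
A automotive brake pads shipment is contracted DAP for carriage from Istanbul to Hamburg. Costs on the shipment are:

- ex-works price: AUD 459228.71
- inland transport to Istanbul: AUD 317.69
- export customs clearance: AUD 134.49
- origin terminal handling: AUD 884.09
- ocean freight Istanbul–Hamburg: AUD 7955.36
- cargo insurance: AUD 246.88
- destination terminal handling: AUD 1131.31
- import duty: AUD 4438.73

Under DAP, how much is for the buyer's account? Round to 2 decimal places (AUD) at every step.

Buyer's account: AUD 4438.73

DAP: the seller bears all costs to the named destination except import duty and clearance.
Seller's account: goods 459228.71 + inland to port 317.69 + export clearance 134.49 + origin terminal 884.09 + freight 7955.36 + insurance 246.88 + destination terminal 1131.31 = 469898.53
Buyer's account: duty 4438.73 = 4438.73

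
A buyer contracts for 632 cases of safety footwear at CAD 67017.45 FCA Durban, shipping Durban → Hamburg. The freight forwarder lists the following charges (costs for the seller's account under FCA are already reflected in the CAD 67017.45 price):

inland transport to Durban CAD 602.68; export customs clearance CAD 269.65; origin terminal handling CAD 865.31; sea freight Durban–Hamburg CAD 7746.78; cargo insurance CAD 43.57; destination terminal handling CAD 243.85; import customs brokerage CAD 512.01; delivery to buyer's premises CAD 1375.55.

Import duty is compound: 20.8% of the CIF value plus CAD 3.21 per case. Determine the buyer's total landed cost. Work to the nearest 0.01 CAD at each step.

Total landed cost: CAD 95573.25

FCA: the seller delivers export-cleared goods to the carrier; the buyer bears costs from that point.
Already in the invoice (seller's account under FCA): inland to port, export clearance — exclude.
CIF value = FCA price + origin terminal + freight + insurance = 67017.45 + 865.31 + 7746.78 + 43.57 = 75673.11
Ad valorem component: 75673.11 × 20.8% = 15740.01
Specific component: 632 × 3.21 = 2028.72
Import duty = 15740.01 + 2028.72 = 17768.73
Buyer bears: origin terminal 865.31 + freight 7746.78 + insurance 43.57 + destination terminal 243.85 + brokerage 512.01 + delivery 1375.55 + duty 17768.73 = 28555.80
Landed cost = invoice 67017.45 + 28555.80 = 95573.25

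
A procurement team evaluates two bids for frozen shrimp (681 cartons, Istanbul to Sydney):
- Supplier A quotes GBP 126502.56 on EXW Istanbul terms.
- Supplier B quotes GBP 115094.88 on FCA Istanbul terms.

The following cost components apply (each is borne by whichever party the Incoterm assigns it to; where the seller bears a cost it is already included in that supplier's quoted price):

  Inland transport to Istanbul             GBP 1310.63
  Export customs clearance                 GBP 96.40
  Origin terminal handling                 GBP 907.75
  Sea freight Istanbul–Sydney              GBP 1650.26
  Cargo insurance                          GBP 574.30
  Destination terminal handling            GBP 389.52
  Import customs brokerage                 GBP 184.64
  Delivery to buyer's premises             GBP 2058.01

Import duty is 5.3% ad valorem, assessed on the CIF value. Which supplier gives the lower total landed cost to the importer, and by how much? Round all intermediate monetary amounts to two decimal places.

Supplier B is cheaper by GBP 13493.89

Supplier A (EXW):
CIF value = EXW price + inland to port + export clearance + origin terminal + freight + insurance = 126502.56 + 1310.63 + 96.40 + 907.75 + 1650.26 + 574.30 = 131041.90
Import duty = 131041.90 × 5.3% = 6945.22
Buyer bears (A): 1310.63 + 96.40 + 907.75 + 1650.26 + 574.30 + 389.52 + 184.64 + 2058.01 = 7171.51
Landed cost (A) = invoice 126502.56 + 7171.51 + duty 6945.22 = 140619.29
Supplier B (FCA):
CIF value = FCA price + origin terminal + freight + insurance = 115094.88 + 907.75 + 1650.26 + 574.30 = 118227.19
Import duty = 118227.19 × 5.3% = 6266.04
Buyer bears (B): 907.75 + 1650.26 + 574.30 + 389.52 + 184.64 + 2058.01 = 5764.48
Landed cost (B) = invoice 115094.88 + 5764.48 + duty 6266.04 = 127125.40
Difference = |140619.29 − 127125.40| = 13493.89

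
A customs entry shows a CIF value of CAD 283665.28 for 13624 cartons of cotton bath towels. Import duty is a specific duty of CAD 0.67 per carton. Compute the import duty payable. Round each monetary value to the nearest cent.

Import duty: CAD 9128.08

Import duty = 13624 × 0.67 = 9128.08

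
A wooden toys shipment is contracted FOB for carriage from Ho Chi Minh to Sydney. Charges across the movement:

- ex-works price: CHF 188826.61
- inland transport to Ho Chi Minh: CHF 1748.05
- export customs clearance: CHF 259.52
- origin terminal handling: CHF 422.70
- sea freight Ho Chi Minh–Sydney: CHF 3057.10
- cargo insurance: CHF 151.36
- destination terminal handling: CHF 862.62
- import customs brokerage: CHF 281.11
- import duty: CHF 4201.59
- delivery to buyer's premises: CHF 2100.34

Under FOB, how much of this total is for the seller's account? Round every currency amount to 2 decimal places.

FOB: the seller bears costs until goods are on board at the origin port; the buyer bears freight, insurance and all costs thereafter.
Seller's account: goods 188826.61 + inland to port 1748.05 + export clearance 259.52 + origin terminal 422.70 = 191256.88
Buyer's account: freight 3057.10 + insurance 151.36 + destination terminal 862.62 + brokerage 281.11 + duty 4201.59 + delivery 2100.34 = 10654.12

Seller's account: CHF 191256.88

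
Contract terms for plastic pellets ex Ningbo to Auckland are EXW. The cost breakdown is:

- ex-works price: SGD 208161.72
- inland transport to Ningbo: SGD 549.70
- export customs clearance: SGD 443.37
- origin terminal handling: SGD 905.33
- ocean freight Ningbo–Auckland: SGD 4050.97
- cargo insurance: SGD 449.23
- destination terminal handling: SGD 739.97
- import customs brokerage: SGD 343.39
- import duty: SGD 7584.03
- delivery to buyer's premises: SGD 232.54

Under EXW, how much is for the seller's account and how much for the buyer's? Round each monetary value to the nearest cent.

Seller: SGD 208161.72; buyer: SGD 15298.53

EXW: the seller makes goods available at their premises; the buyer bears all onward costs.
Seller's account: goods 208161.72 = 208161.72
Buyer's account: inland to port 549.70 + export clearance 443.37 + origin terminal 905.33 + freight 4050.97 + insurance 449.23 + destination terminal 739.97 + brokerage 343.39 + duty 7584.03 + delivery 232.54 = 15298.53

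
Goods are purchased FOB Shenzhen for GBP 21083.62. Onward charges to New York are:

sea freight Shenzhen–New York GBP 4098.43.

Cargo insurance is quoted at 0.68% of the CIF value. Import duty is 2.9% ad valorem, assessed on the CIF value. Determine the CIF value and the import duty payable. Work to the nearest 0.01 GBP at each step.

CIF value: GBP 25354.46; import duty: GBP 735.28

Let C be the CIF value. C = FOB price + freight + 0.68% × C
C − 0.68% × C = 21083.62 + 4098.43
0.9932 × C = 25182.05
C = 25182.05 / 0.9932 = 25354.46
Insurance premium = 0.68% × 25354.46 = 172.41
Import duty = 25354.46 × 2.9% = 735.28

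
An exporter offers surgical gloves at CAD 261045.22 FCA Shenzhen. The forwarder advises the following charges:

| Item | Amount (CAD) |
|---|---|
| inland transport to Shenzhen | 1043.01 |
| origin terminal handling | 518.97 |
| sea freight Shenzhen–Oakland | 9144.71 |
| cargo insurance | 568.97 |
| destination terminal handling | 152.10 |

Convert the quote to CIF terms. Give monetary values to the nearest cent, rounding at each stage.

Not relevant to the conversion: inland to port — on the seller under both FCA and CIF; already in the FCA price and stays in the CIF price. destination terminal — on the buyer under both terms; not part of either seller's price.
From FCA to CIF, the seller additionally bears: origin terminal, freight, insurance.
CIF price = 261045.22 + 518.97 + 9144.71 + 568.97 = 271277.87

CIF price: CAD 271277.87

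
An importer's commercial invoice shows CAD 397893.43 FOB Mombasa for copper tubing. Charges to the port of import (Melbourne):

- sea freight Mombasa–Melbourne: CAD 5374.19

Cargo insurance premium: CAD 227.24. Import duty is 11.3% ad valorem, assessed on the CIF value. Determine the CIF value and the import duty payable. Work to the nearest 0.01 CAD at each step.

CIF = FOB price + freight + insurance
CIF = 397893.43 + 5374.19 + 227.24 = 403494.86
Import duty = 403494.86 × 11.3% = 45594.92

CIF value: CAD 403494.86; import duty: CAD 45594.92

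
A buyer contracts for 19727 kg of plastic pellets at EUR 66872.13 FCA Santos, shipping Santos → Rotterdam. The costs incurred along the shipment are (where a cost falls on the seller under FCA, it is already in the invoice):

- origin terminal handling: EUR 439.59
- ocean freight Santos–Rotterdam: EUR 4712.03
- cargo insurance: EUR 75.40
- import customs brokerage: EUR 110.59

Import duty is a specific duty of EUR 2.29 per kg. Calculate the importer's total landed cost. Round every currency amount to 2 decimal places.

Total landed cost: EUR 117384.57

FCA: the seller delivers export-cleared goods to the carrier; the buyer bears costs from that point.
CIF value = FCA price + origin terminal + freight + insurance = 66872.13 + 439.59 + 4712.03 + 75.40 = 72099.15
Import duty = 19727 × 2.29 = 45174.83
Buyer bears: origin terminal 439.59 + freight 4712.03 + insurance 75.40 + brokerage 110.59 + duty 45174.83 = 50512.44
Landed cost = invoice 66872.13 + 50512.44 = 117384.57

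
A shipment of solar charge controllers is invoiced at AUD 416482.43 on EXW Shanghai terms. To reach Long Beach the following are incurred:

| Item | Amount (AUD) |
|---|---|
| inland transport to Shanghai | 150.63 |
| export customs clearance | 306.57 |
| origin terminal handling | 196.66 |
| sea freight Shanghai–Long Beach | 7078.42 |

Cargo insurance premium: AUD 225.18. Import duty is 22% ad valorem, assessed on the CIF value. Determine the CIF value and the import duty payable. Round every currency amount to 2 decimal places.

CIF value: AUD 424439.89; import duty: AUD 93376.78

CIF = EXW price + pre-shipment costs + freight + insurance
CIF = 416482.43 + 150.63 + 306.57 + 196.66 + 7078.42 + 225.18 = 424439.89
Import duty = 424439.89 × 22% = 93376.78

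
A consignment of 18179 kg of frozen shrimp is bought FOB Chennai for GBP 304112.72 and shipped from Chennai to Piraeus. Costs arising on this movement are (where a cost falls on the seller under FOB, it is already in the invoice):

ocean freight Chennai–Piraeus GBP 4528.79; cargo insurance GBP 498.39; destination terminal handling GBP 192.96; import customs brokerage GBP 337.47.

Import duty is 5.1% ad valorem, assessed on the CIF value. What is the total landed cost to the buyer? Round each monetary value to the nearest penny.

Total landed cost: GBP 325436.46

FOB: the seller bears costs until goods are on board at the origin port; the buyer bears freight, insurance and all costs thereafter.
CIF value = FOB price + freight + insurance = 304112.72 + 4528.79 + 498.39 = 309139.90
Import duty = 309139.90 × 5.1% = 15766.13
Buyer bears: freight 4528.79 + insurance 498.39 + destination terminal 192.96 + brokerage 337.47 + duty 15766.13 = 21323.74
Landed cost = invoice 304112.72 + 21323.74 = 325436.46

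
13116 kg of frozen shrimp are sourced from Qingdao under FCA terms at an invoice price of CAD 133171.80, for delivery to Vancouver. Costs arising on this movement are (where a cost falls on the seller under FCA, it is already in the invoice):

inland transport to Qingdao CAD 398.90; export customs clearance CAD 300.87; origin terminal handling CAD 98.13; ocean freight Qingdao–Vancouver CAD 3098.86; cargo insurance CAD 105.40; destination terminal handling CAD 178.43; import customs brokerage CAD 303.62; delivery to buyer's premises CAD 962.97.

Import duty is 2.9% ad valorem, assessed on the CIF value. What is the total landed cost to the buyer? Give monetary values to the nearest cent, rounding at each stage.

Total landed cost: CAD 141876.96

FCA: the seller delivers export-cleared goods to the carrier; the buyer bears costs from that point.
Already in the invoice (seller's account under FCA): inland to port, export clearance — exclude.
CIF value = FCA price + origin terminal + freight + insurance = 133171.80 + 98.13 + 3098.86 + 105.40 = 136474.19
Import duty = 136474.19 × 2.9% = 3957.75
Buyer bears: origin terminal 98.13 + freight 3098.86 + insurance 105.40 + destination terminal 178.43 + brokerage 303.62 + delivery 962.97 + duty 3957.75 = 8705.16
Landed cost = invoice 133171.80 + 8705.16 = 141876.96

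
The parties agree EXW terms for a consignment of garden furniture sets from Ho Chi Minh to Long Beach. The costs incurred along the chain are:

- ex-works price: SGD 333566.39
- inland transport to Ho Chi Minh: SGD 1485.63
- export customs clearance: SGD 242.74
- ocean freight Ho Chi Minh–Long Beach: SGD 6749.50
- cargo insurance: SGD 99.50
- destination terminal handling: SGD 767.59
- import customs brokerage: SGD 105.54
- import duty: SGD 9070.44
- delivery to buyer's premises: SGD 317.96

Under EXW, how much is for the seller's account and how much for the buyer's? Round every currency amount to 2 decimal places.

EXW: the seller makes goods available at their premises; the buyer bears all onward costs.
Seller's account: goods 333566.39 = 333566.39
Buyer's account: inland to port 1485.63 + export clearance 242.74 + freight 6749.50 + insurance 99.50 + destination terminal 767.59 + brokerage 105.54 + duty 9070.44 + delivery 317.96 = 18838.90

Seller: SGD 333566.39; buyer: SGD 18838.90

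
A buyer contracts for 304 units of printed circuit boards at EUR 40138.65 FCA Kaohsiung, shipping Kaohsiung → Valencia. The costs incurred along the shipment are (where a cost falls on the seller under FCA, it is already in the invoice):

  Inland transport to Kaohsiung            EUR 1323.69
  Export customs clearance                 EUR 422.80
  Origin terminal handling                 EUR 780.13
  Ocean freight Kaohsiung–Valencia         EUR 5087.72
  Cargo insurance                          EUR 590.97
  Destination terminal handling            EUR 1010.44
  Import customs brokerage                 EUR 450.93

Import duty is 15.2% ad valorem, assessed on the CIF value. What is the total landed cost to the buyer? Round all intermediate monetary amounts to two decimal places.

FCA: the seller delivers export-cleared goods to the carrier; the buyer bears costs from that point.
Already in the invoice (seller's account under FCA): inland to port, export clearance — exclude.
CIF value = FCA price + origin terminal + freight + insurance = 40138.65 + 780.13 + 5087.72 + 590.97 = 46597.47
Import duty = 46597.47 × 15.2% = 7082.82
Buyer bears: origin terminal 780.13 + freight 5087.72 + insurance 590.97 + destination terminal 1010.44 + brokerage 450.93 + duty 7082.82 = 15003.01
Landed cost = invoice 40138.65 + 15003.01 = 55141.66

Total landed cost: EUR 55141.66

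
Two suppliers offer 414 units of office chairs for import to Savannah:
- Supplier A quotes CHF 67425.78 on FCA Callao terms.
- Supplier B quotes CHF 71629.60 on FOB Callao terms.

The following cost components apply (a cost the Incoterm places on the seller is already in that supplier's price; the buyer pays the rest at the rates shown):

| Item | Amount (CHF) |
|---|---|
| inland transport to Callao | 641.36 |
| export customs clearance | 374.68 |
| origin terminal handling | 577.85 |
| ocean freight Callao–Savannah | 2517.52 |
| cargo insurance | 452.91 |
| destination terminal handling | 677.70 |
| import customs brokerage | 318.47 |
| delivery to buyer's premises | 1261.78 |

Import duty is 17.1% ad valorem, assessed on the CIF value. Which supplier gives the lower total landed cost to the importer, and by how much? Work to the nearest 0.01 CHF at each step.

Supplier A is cheaper by CHF 4246.02

Supplier A (FCA):
CIF value = FCA price + origin terminal + freight + insurance = 67425.78 + 577.85 + 2517.52 + 452.91 = 70974.06
Import duty = 70974.06 × 17.1% = 12136.56
Buyer bears (A): 577.85 + 2517.52 + 452.91 + 677.70 + 318.47 + 1261.78 = 5806.23
Landed cost (A) = invoice 67425.78 + 5806.23 + duty 12136.56 = 85368.57
Supplier B (FOB):
CIF value = FOB price + freight + insurance = 71629.60 + 2517.52 + 452.91 = 74600.03
Import duty = 74600.03 × 17.1% = 12756.61
Buyer bears (B): 2517.52 + 452.91 + 677.70 + 318.47 + 1261.78 = 5228.38
Landed cost (B) = invoice 71629.60 + 5228.38 + duty 12756.61 = 89614.59
Difference = |85368.57 − 89614.59| = 4246.02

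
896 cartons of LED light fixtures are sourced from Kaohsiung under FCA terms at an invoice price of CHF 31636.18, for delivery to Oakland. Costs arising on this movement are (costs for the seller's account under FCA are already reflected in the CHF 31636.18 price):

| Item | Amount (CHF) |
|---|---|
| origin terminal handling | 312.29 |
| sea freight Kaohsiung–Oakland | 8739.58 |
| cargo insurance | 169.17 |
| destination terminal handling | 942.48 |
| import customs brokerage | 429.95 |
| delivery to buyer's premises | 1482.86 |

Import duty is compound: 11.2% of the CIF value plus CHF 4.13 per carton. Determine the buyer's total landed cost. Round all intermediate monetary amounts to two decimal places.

FCA: the seller delivers export-cleared goods to the carrier; the buyer bears costs from that point.
CIF value = FCA price + origin terminal + freight + insurance = 31636.18 + 312.29 + 8739.58 + 169.17 = 40857.22
Ad valorem component: 40857.22 × 11.2% = 4576.01
Specific component: 896 × 4.13 = 3700.48
Import duty = 4576.01 + 3700.48 = 8276.49
Buyer bears: origin terminal 312.29 + freight 8739.58 + insurance 169.17 + destination terminal 942.48 + brokerage 429.95 + delivery 1482.86 + duty 8276.49 = 20352.82
Landed cost = invoice 31636.18 + 20352.82 = 51989.00

Total landed cost: CHF 51989.00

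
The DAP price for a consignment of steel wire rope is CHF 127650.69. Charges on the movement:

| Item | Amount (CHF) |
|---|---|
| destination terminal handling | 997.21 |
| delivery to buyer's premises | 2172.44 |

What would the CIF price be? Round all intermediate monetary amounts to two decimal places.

CIF price: CHF 124481.04

From DAP to CIF, the seller no longer bears: destination terminal, delivery.
CIF price = 127650.69 − 997.21 − 2172.44 = 124481.04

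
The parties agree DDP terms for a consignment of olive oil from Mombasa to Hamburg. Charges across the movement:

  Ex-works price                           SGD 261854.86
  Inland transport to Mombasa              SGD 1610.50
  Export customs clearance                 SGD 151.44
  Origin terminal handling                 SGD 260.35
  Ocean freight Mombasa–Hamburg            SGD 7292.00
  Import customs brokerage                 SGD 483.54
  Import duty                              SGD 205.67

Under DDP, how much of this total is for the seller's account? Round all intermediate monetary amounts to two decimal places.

Seller's account: SGD 271858.36

DDP: the seller bears all costs including import duty.
Seller's account: goods 261854.86 + inland to port 1610.50 + export clearance 151.44 + origin terminal 260.35 + freight 7292.00 + brokerage 483.54 + duty 205.67 = 271858.36
Buyer's account: 0.00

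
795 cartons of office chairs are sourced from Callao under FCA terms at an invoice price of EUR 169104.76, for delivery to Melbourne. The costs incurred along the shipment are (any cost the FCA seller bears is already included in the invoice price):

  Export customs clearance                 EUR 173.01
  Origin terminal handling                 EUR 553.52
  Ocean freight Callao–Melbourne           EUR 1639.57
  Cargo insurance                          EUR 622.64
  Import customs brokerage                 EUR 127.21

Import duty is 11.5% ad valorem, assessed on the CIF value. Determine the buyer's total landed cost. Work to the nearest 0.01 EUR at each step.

FCA: the seller delivers export-cleared goods to the carrier; the buyer bears costs from that point.
Already in the invoice (seller's account under FCA): export clearance — exclude.
CIF value = FCA price + origin terminal + freight + insurance = 169104.76 + 553.52 + 1639.57 + 622.64 = 171920.49
Import duty = 171920.49 × 11.5% = 19770.86
Buyer bears: origin terminal 553.52 + freight 1639.57 + insurance 622.64 + brokerage 127.21 + duty 19770.86 = 22713.80
Landed cost = invoice 169104.76 + 22713.80 = 191818.56

Total landed cost: EUR 191818.56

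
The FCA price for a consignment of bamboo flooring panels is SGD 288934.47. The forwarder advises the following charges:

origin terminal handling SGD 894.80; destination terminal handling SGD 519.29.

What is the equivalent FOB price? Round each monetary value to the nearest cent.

FOB price: SGD 289829.27

Not relevant to the conversion: destination terminal — on the buyer under both terms; not part of either seller's price.
From FCA to FOB, the seller additionally bears: origin terminal.
FOB price = 288934.47 + 894.80 = 289829.27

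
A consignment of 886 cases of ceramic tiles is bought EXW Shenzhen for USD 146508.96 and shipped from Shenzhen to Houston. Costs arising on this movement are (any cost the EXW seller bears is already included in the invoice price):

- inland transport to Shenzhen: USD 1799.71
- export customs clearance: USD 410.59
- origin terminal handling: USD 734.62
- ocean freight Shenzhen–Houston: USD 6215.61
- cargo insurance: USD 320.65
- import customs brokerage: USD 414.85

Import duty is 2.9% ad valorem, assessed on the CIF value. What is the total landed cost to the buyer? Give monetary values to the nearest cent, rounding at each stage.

EXW: the seller makes goods available at their premises; the buyer bears all onward costs.
CIF value = EXW price + inland to port + export clearance + origin terminal + freight + insurance = 146508.96 + 1799.71 + 410.59 + 734.62 + 6215.61 + 320.65 = 155990.14
Import duty = 155990.14 × 2.9% = 4523.71
Buyer bears: inland to port 1799.71 + export clearance 410.59 + origin terminal 734.62 + freight 6215.61 + insurance 320.65 + brokerage 414.85 + duty 4523.71 = 14419.74
Landed cost = invoice 146508.96 + 14419.74 = 160928.70

Total landed cost: USD 160928.70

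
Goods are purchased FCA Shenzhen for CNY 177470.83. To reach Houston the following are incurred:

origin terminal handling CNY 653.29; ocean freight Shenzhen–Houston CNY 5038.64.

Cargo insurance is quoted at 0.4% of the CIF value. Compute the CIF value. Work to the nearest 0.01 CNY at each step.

Let C be the CIF value. C = FCA price + pre-shipment costs + freight + 0.4% × C
C − 0.4% × C = 177470.83 + 653.29 + 5038.64
0.996 × C = 183162.76
C = 183162.76 / 0.996 = 183898.35
Insurance premium = 0.4% × 183898.35 = 735.59

CIF value: CNY 183898.35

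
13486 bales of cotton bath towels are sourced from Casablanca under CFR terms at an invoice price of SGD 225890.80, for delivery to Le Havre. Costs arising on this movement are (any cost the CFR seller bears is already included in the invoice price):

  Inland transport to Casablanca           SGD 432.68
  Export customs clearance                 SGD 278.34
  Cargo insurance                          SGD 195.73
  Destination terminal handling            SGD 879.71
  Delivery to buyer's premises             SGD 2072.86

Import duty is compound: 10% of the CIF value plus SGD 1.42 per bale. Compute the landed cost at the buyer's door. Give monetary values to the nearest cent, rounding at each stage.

CFR: the seller pays costs through ocean freight to the destination port, but not insurance.
Already in the invoice (seller's account under CFR): inland to port, export clearance — exclude.
CIF value = CFR price + insurance = 225890.80 + 195.73 = 226086.53
Ad valorem component: 226086.53 × 10% = 22608.65
Specific component: 13486 × 1.42 = 19150.12
Import duty = 22608.65 + 19150.12 = 41758.77
Buyer bears: insurance 195.73 + destination terminal 879.71 + delivery 2072.86 + duty 41758.77 = 44907.07
Landed cost = invoice 225890.80 + 44907.07 = 270797.87

Total landed cost: SGD 270797.87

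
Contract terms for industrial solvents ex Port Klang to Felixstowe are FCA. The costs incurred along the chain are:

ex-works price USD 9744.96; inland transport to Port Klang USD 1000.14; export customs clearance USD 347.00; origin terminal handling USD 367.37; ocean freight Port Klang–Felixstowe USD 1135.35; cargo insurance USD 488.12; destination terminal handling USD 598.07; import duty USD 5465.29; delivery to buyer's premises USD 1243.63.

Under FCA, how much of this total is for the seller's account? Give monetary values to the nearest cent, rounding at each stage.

Seller's account: USD 11092.10

FCA: the seller delivers export-cleared goods to the carrier; the buyer bears costs from that point.
Seller's account: goods 9744.96 + inland to port 1000.14 + export clearance 347.00 = 11092.10
Buyer's account: origin terminal 367.37 + freight 1135.35 + insurance 488.12 + destination terminal 598.07 + duty 5465.29 + delivery 1243.63 = 9297.83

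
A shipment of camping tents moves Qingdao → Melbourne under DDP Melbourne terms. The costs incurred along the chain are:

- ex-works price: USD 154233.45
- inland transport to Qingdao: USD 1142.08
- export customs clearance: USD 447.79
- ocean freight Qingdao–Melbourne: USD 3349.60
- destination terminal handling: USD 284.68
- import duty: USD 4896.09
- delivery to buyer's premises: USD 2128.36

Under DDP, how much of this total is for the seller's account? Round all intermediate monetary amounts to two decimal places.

DDP: the seller bears all costs including import duty.
Seller's account: goods 154233.45 + inland to port 1142.08 + export clearance 447.79 + freight 3349.60 + destination terminal 284.68 + duty 4896.09 + delivery 2128.36 = 166482.05
Buyer's account: 0.00

Seller's account: USD 166482.05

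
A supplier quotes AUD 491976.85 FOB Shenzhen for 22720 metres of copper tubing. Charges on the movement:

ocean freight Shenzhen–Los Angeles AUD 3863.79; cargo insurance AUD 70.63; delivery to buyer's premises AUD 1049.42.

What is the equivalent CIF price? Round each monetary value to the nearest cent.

CIF price: AUD 495911.27

Not relevant to the conversion: delivery — on the buyer under both terms; not part of either seller's price.
From FOB to CIF, the seller additionally bears: freight, insurance.
CIF price = 491976.85 + 3863.79 + 70.63 = 495911.27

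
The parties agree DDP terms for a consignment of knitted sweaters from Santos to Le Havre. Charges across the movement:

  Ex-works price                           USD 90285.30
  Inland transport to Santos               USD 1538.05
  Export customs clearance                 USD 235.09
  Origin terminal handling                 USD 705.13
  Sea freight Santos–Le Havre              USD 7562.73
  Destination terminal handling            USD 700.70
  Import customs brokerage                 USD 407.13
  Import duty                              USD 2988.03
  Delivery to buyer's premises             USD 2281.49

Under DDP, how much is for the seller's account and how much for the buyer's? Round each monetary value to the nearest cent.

Seller: USD 106703.65; buyer: USD 0.00

DDP: the seller bears all costs including import duty.
Seller's account: goods 90285.30 + inland to port 1538.05 + export clearance 235.09 + origin terminal 705.13 + freight 7562.73 + destination terminal 700.70 + brokerage 407.13 + duty 2988.03 + delivery 2281.49 = 106703.65
Buyer's account: 0.00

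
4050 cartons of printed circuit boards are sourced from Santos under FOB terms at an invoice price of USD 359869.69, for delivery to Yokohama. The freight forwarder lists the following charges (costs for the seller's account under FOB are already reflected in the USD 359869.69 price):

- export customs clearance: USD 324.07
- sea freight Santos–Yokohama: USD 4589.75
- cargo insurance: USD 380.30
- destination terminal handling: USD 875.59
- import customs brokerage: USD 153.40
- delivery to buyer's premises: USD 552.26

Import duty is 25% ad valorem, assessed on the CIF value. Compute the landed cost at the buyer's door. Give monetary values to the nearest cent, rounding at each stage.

Total landed cost: USD 457630.93

FOB: the seller bears costs until goods are on board at the origin port; the buyer bears freight, insurance and all costs thereafter.
Already in the invoice (seller's account under FOB): export clearance — exclude.
CIF value = FOB price + freight + insurance = 359869.69 + 4589.75 + 380.30 = 364839.74
Import duty = 364839.74 × 25% = 91209.94
Buyer bears: freight 4589.75 + insurance 380.30 + destination terminal 875.59 + brokerage 153.40 + delivery 552.26 + duty 91209.94 = 97761.24
Landed cost = invoice 359869.69 + 97761.24 = 457630.93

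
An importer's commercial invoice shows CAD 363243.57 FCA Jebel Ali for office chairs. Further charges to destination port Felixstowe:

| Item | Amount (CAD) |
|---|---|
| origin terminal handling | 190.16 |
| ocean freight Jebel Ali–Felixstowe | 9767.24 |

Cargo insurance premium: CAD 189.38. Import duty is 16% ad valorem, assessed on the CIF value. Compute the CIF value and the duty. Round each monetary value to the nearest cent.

CIF = FCA price + pre-shipment costs + freight + insurance
CIF = 363243.57 + 190.16 + 9767.24 + 189.38 = 373390.35
Import duty = 373390.35 × 16% = 59742.46

CIF value: CAD 373390.35; import duty: CAD 59742.46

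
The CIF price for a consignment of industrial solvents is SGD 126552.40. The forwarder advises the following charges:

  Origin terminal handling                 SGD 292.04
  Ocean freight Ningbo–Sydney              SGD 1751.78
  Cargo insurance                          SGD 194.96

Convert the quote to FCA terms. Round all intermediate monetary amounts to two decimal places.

FCA price: SGD 124313.62

From CIF to FCA, the seller no longer bears: origin terminal, freight, insurance.
FCA price = 126552.40 − 292.04 − 1751.78 − 194.96 = 124313.62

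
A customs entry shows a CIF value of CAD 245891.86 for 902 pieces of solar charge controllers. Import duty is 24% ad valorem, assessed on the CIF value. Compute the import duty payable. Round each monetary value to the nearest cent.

Import duty: CAD 59014.05

Import duty = 245891.86 × 24% = 59014.05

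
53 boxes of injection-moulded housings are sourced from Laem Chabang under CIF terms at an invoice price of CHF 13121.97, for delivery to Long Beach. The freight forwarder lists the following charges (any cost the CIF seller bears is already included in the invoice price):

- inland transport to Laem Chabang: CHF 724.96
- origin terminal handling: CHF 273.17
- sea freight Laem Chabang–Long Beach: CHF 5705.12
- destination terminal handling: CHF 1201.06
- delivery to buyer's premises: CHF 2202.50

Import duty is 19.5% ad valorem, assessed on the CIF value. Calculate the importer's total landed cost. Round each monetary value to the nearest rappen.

Total landed cost: CHF 19084.31

CIF: the seller pays costs through ocean freight and marine insurance to the destination port.
Already in the invoice (seller's account under CIF): inland to port, origin terminal, freight — exclude.
The CIF price already equals the CIF value: 13121.97
Import duty = 13121.97 × 19.5% = 2558.78
Buyer bears: destination terminal 1201.06 + delivery 2202.50 + duty 2558.78 = 5962.34
Landed cost = invoice 13121.97 + 5962.34 = 19084.31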